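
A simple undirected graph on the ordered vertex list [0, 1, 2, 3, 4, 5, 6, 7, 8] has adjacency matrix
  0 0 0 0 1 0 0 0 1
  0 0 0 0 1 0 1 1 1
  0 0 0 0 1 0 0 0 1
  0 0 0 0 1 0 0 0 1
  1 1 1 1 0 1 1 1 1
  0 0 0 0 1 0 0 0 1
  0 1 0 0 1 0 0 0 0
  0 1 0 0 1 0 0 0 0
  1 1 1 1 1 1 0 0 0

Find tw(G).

2

A width-2 tree decomposition is:
Bags: B1 = {1, 4, 8}  B2 = {3, 4, 8}  B3 = {1, 4, 6}  B4 = {4, 5, 8}  B5 = {2, 4, 8}  B6 = {0, 4, 8}  B7 = {1, 4, 7}
Tree: B1–B2, B1–B3, B2–B4, B4–B5, B4–B6, B1–B7
Each bag holds 3 vertices, so the decomposition has width 2, which upper-bounds the treewidth. Conversely, {0, 4, 8} is a clique of size 3, and the vertices of any clique must share a bag in every tree decomposition; so some bag has ≥ 3 vertices and tw(G) ≥ 2. The upper and lower bounds meet at 2, so that is the treewidth.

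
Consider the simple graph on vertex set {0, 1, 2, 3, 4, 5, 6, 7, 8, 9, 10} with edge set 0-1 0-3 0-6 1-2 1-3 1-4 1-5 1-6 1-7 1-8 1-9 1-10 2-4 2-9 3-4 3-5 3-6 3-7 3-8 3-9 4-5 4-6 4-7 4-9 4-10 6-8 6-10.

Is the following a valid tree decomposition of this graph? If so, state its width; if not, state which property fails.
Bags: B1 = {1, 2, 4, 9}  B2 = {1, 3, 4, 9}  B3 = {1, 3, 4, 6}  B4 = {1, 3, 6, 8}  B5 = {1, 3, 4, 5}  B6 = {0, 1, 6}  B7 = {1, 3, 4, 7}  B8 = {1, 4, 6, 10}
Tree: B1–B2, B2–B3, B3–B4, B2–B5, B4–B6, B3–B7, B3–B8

No — edge (3,0) lies in no bag.

A tree decomposition must satisfy three properties: every vertex lies in some bag; for every edge, both endpoints lie together in some bag; and for every vertex, the bags containing it form a connected subtree. Here edge (3,0) lies in no bag, so the decomposition is invalid.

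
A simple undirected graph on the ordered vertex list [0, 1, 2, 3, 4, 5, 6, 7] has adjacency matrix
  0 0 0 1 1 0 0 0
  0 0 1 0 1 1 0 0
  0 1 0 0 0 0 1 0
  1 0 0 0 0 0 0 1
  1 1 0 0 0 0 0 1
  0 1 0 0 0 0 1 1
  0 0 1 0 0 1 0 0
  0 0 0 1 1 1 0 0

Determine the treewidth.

A width-2 tree decomposition is:
Bags: B1 = {1, 2, 6}  B2 = {1, 5, 6}  B3 = {1, 4, 5}  B4 = {4, 5, 7}  B5 = {0, 4, 7}  B6 = {0, 3, 7}
Tree: B1–B2, B2–B3, B3–B4, B4–B5, B5–B6
Every bag has size at most 3, so the width is 3 − 1 = 2 and tw(G) ≤ 2. Since 2–6–5–1–2 is a cycle in G, G is not acyclic. Forests are exactly the graphs of treewidth ≤ 1, so tw(G) ≥ 2. Combining the bounds, tw(G) = 2.

2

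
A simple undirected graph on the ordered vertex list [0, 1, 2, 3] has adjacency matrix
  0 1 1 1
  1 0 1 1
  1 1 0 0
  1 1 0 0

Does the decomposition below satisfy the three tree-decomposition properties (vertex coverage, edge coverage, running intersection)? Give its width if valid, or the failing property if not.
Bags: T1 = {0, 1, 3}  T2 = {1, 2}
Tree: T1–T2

A tree decomposition must satisfy three properties: every vertex lies in some bag; for every edge, both endpoints lie together in some bag; and for every vertex, the bags containing it form a connected subtree. Here edge (0,2) lies in no bag, so the decomposition is invalid.

No — edge (0,2) lies in no bag.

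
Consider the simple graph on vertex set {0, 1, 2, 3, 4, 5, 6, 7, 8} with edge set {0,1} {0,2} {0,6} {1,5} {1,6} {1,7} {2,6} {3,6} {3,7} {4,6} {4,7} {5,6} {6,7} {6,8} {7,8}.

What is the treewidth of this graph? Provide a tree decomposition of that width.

Treewidth 2.
One optimal decomposition is:
Bags: B1 = {3, 6, 7}  B2 = {6, 7, 8}  B3 = {1, 6, 7}  B4 = {4, 6, 7}  B5 = {1, 5, 6}  B6 = {0, 1, 6}  B7 = {0, 2, 6}
Tree: B1–B2, B1–B3, B2–B4, B3–B5, B5–B6, B6–B7

Each bag holds 3 vertices, so the decomposition has width 2, which upper-bounds the treewidth. On the other hand G contains the 3-clique {0, 1, 6}. A clique must lie in a single bag of any decomposition, so no decomposition can have width below 2. Therefore the treewidth is 2.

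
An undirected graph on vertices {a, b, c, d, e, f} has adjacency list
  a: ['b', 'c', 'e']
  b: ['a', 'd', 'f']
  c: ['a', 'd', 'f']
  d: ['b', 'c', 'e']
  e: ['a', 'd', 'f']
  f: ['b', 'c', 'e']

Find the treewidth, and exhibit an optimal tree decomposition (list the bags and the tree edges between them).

Treewidth 3.
One optimal decomposition is:
Bags: B1 = {a, b, c, e}  B2 = {b, c, e, f}  B3 = {b, c, d, e}
Tree: B1–B2, B2–B3

Each bag holds 4 vertices, so the decomposition has width 3, which upper-bounds the treewidth. For the lower bound: the 4 vertex sets {a,e}, {c,f}, {b}, {d} are disjoint, each induces a connected subgraph, and every pair is joined by at least one edge of G. Contracting each set to a single vertex therefore yields K_{4} as a minor, and since treewidth is minor-monotone, tw(G) ≥ tw(K_{4}) = 3. Combining the bounds, tw(G) = 3.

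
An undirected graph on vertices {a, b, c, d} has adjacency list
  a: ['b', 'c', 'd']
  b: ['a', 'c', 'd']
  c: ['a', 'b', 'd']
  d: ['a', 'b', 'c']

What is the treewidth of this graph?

3

A width-3 tree decomposition is:
Bags: B1 = {a, b, c, d}
Tree: (single bag)
A single bag containing all 4 vertices is trivially a valid decomposition of width 3. On the other hand G contains the 4-clique {a, b, c, d}. A clique must lie in a single bag of any decomposition, so no decomposition can have width below 3. The upper and lower bounds meet at 3, so that is the treewidth.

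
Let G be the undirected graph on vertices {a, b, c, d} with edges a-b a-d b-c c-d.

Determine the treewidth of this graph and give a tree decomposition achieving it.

The largest bag has 3 vertices, giving width 2; this decomposition certifies tw(G) ≤ 2. For the lower bound, G contains the cycle b–a–d–c–b, so G is not a forest; only forests have treewidth ≤ 1, hence tw(G) ≥ 2. Hence tw(G) = 2 exactly.

Treewidth 2.
One optimal decomposition is:
Bags: B1 = {a, b, d}  B2 = {b, c, d}
Tree: B1–B2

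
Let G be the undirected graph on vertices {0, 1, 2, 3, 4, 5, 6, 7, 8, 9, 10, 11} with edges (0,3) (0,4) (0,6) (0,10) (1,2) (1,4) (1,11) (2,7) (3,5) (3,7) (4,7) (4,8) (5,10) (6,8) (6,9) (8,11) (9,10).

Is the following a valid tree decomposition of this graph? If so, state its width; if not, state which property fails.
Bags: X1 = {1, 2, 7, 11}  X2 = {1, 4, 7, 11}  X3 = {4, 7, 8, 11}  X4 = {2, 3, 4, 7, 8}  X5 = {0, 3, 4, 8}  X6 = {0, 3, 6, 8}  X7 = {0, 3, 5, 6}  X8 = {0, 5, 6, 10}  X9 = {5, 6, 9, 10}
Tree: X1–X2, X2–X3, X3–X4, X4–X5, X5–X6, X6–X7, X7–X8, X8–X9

No — bags containing vertex 2 are not connected in the tree.

A tree decomposition must satisfy three properties: every vertex lies in some bag; for every edge, both endpoints lie together in some bag; and for every vertex, the bags containing it form a connected subtree. Here bags containing vertex 2 are not connected in the tree, so the decomposition is invalid.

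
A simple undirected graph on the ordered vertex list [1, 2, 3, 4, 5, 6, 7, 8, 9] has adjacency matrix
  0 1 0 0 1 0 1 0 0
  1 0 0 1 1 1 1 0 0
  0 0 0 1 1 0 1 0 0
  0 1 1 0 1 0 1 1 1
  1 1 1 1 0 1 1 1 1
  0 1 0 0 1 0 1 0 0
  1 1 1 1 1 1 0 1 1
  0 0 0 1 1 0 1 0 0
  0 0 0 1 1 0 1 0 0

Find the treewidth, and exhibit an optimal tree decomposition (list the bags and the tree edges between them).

Each bag holds 4 vertices, so the decomposition has width 3, which upper-bounds the treewidth. Conversely, {1, 2, 5, 7} is a clique of size 4, and the vertices of any clique must share a bag in every tree decomposition; so some bag has ≥ 4 vertices and tw(G) ≥ 3. The upper and lower bounds meet at 3, so that is the treewidth.

Treewidth 3.
One optimal decomposition is:
Bags: B1 = {2, 4, 5, 7}  B2 = {4, 5, 7, 8}  B3 = {1, 2, 5, 7}  B4 = {4, 5, 7, 9}  B5 = {2, 5, 6, 7}  B6 = {3, 4, 5, 7}
Tree: B1–B2, B1–B3, B1–B4, B3–B5, B4–B6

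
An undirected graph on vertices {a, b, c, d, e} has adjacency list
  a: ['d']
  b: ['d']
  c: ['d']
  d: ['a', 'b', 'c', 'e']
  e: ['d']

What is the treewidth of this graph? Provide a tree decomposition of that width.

The largest bag has 2 vertices, giving width 1; this decomposition certifies tw(G) ≤ 1. Since G has at least one edge (e.g. d–c), it is not an edgeless graph, so tw(G) ≥ 1. The upper and lower bounds meet at 1, so that is the treewidth.

Treewidth 1.
One optimal decomposition is:
Bags: B1 = {c, d}  B2 = {d, e}  B3 = {b, d}  B4 = {a, d}
Tree: B1–B2, B2–B3, B1–B4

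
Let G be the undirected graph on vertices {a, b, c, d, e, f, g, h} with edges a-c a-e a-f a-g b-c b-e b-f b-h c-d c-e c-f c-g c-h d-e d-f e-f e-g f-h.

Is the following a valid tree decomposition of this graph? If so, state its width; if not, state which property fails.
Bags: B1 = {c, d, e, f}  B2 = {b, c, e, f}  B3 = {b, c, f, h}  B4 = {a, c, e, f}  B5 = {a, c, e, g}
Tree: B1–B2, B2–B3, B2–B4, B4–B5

Vertex coverage: the bags together contain {a, b, c, d, e, f, g, h}, the full vertex set. Edge coverage: each edge of G has both endpoints in at least one bag. Running intersection: for every vertex, the bags containing it form a connected subtree. All three properties hold, so this is a valid tree decomposition of width max|bag| − 1 = 3, and hence tw(G) ≤ 3.

Yes; width 3.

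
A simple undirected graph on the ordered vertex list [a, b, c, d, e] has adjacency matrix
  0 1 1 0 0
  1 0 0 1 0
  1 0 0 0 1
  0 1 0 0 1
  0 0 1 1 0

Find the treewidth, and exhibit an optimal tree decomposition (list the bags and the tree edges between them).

Every bag has size at most 3, so the width is 3 − 1 = 2 and tw(G) ≤ 2. The edges d–b–a–c–e–d form a cycle, so G is not a tree and its treewidth is at least 2. Therefore the treewidth is 2.

Treewidth 2.
Bags: B1 = {a, b, d}  B2 = {a, c, d}  B3 = {c, d, e}
Tree: B1–B2, B2–B3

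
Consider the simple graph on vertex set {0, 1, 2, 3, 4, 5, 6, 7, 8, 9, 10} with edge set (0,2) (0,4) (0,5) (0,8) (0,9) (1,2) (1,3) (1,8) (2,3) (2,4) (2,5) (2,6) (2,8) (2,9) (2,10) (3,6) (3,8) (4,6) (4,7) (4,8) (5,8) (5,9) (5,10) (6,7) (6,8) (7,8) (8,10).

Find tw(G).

A width-3 tree decomposition is:
Bags: B1 = {2, 4, 6, 8}  B2 = {2, 3, 6, 8}  B3 = {0, 2, 4, 8}  B4 = {4, 6, 7, 8}  B5 = {0, 2, 5, 8}  B6 = {1, 2, 3, 8}  B7 = {2, 5, 8, 10}  B8 = {0, 2, 5, 9}
Tree: B1–B2, B1–B3, B1–B4, B3–B5, B2–B6, B5–B7, B5–B8
Every bag has size at most 4, so the width is 4 − 1 = 3 and tw(G) ≤ 3. On the other hand G contains the 4-clique {0, 2, 4, 8}. A clique must lie in a single bag of any decomposition, so no decomposition can have width below 3. Therefore the treewidth is 3.

3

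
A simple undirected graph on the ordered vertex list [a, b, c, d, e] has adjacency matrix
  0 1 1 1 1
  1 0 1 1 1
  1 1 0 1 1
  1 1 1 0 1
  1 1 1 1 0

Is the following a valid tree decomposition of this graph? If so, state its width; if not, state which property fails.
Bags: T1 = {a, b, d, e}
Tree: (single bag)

A tree decomposition must satisfy three properties: every vertex lies in some bag; for every edge, both endpoints lie together in some bag; and for every vertex, the bags containing it form a connected subtree. Here vertex c appears in no bag, so the decomposition is invalid.

No — vertex c appears in no bag.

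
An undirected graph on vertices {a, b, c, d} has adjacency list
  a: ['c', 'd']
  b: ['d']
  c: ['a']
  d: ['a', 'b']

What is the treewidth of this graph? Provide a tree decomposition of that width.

Treewidth 1.
One such decomposition:
Bags: B1 = {b, d}  B2 = {a, d}  B3 = {a, c}
Tree: B1–B2, B2–B3

The largest bag has 2 vertices, giving width 1; this decomposition certifies tw(G) ≤ 1. G has an edge, so its treewidth is at least 1. Therefore the treewidth is 1.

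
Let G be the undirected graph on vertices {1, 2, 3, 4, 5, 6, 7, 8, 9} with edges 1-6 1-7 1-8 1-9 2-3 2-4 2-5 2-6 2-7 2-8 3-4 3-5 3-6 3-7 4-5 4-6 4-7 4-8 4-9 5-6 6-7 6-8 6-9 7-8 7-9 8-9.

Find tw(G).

4

A width-4 tree decomposition is:
Bags: B1 = {2, 4, 6, 7, 8}  B2 = {2, 3, 4, 6, 7}  B3 = {2, 3, 4, 5, 6}  B4 = {4, 6, 7, 8, 9}  B5 = {1, 6, 7, 8, 9}
Tree: B1–B2, B2–B3, B1–B4, B4–B5
The largest bag has 5 vertices, giving width 4; this decomposition certifies tw(G) ≤ 4. On the other hand G contains the 5-clique {1, 6, 7, 8, 9}. A clique must lie in a single bag of any decomposition, so no decomposition can have width below 4. Therefore the treewidth is 4.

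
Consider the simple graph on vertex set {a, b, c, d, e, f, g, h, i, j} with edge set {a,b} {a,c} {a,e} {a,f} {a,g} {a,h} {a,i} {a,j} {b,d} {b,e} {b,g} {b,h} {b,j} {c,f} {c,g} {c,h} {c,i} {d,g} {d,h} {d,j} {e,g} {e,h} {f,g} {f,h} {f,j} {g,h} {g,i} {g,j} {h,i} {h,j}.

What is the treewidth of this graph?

A width-4 tree decomposition is:
Bags: B1 = {a, f, g, h, j}  B2 = {a, c, f, g, h}  B3 = {a, b, g, h, j}  B4 = {b, d, g, h, j}  B5 = {a, b, e, g, h}  B6 = {a, c, g, h, i}
Tree: B1–B2, B1–B3, B3–B4, B3–B5, B2–B6
Each bag holds 5 vertices, so the decomposition has width 4, which upper-bounds the treewidth. Conversely, {b, d, g, h, j} is a clique of size 5, and the vertices of any clique must share a bag in every tree decomposition; so some bag has ≥ 5 vertices and tw(G) ≥ 4. The upper and lower bounds meet at 4, so that is the treewidth.

4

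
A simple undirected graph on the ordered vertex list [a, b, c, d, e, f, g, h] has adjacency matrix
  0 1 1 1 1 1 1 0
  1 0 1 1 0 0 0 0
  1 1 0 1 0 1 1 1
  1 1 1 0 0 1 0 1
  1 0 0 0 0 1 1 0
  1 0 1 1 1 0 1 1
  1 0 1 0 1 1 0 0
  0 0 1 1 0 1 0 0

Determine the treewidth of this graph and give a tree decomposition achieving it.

Treewidth 3.
Bags: B1 = {a, c, f, g}  B2 = {a, c, d, f}  B3 = {c, d, f, h}  B4 = {a, e, f, g}  B5 = {a, b, c, d}
Tree: B1–B2, B2–B3, B1–B4, B2–B5

The largest bag has 4 vertices, giving width 3; this decomposition certifies tw(G) ≤ 3. For the lower bound, the 4 vertices {a, e, f, g} are pairwise adjacent, and any tree decomposition puts a clique entirely inside one bag — forcing width ≥ 3. Combining the bounds, tw(G) = 3.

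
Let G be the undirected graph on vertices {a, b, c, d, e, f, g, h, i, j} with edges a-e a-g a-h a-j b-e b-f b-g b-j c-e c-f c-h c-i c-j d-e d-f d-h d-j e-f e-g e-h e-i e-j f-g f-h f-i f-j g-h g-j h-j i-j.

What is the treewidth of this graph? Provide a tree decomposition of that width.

The largest bag has 5 vertices, giving width 4; this decomposition certifies tw(G) ≤ 4. Conversely, {a, e, g, h, j} is a clique of size 5, and the vertices of any clique must share a bag in every tree decomposition; so some bag has ≥ 5 vertices and tw(G) ≥ 4. Hence tw(G) = 4 exactly.

Treewidth 4.
One optimal decomposition is:
Bags: B1 = {e, f, g, h, j}  B2 = {a, e, g, h, j}  B3 = {c, e, f, h, j}  B4 = {c, e, f, i, j}  B5 = {d, e, f, h, j}  B6 = {b, e, f, g, j}
Tree: B1–B2, B1–B3, B3–B4, B3–B5, B1–B6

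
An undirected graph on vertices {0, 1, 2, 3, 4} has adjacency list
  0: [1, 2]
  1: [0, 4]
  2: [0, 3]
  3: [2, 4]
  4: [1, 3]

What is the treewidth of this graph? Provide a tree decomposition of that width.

Every bag has size at most 3, so the width is 3 − 1 = 2 and tw(G) ≤ 2. For the lower bound, G contains the cycle 0–2–3–4–1–0, so G is not a forest; only forests have treewidth ≤ 1, hence tw(G) ≥ 2. Combining the bounds, tw(G) = 2.

Treewidth 2.
One optimal decomposition is:
Bags: B1 = {0, 2, 3}  B2 = {0, 3, 4}  B3 = {0, 1, 4}
Tree: B1–B2, B2–B3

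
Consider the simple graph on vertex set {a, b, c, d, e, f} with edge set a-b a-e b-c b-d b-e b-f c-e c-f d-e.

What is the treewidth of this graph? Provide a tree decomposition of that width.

Treewidth 2.
One optimal decomposition is:
Bags: B1 = {b, c, f}  B2 = {b, c, e}  B3 = {b, d, e}  B4 = {a, b, e}
Tree: B1–B2, B2–B3, B3–B4

Each bag holds 3 vertices, so the decomposition has width 2, which upper-bounds the treewidth. For the lower bound, the 3 vertices {b, d, e} are pairwise adjacent, and any tree decomposition puts a clique entirely inside one bag — forcing width ≥ 2. Combining the bounds, tw(G) = 2.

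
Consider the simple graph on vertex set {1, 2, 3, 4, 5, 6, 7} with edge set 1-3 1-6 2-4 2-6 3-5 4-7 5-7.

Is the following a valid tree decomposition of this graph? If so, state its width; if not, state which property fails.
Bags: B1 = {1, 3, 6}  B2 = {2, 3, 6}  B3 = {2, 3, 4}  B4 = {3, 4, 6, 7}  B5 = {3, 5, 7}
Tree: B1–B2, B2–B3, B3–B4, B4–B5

No — bags containing vertex 6 are not connected in the tree.

A tree decomposition must satisfy three properties: every vertex lies in some bag; for every edge, both endpoints lie together in some bag; and for every vertex, the bags containing it form a connected subtree. Here bags containing vertex 6 are not connected in the tree, so the decomposition is invalid.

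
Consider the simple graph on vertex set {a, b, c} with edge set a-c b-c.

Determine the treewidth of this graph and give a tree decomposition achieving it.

Treewidth 1.
One such decomposition:
Bags: B1 = {a, c}  B2 = {b, c}
Tree: B1–B2

Each bag holds 2 vertices, so the decomposition has width 1, which upper-bounds the treewidth. Any graph with an edge has treewidth ≥ 1, and G has the edge c–a. The upper and lower bounds meet at 1, so that is the treewidth.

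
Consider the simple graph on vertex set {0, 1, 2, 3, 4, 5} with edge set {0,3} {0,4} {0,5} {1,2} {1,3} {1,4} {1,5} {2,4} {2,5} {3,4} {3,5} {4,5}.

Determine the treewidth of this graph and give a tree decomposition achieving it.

Treewidth 3.
One such decomposition:
Bags: B1 = {1, 3, 4, 5}  B2 = {1, 2, 4, 5}  B3 = {0, 3, 4, 5}
Tree: B1–B2, B1–B3

Each bag holds 4 vertices, so the decomposition has width 3, which upper-bounds the treewidth. For the lower bound, the 4 vertices {0, 3, 4, 5} are pairwise adjacent, and any tree decomposition puts a clique entirely inside one bag — forcing width ≥ 3. Combining the bounds, tw(G) = 3.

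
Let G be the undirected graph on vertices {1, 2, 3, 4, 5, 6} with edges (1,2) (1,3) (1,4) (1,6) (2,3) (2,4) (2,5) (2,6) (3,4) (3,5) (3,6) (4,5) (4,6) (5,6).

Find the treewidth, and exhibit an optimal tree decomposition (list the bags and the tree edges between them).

Each bag holds 5 vertices, so the decomposition has width 4, which upper-bounds the treewidth. On the other hand G contains the 5-clique {1, 2, 3, 4, 6}. A clique must lie in a single bag of any decomposition, so no decomposition can have width below 4. Therefore the treewidth is 4.

Treewidth 4.
One optimal decomposition is:
Bags: B1 = {1, 2, 3, 4, 6}  B2 = {2, 3, 4, 5, 6}
Tree: B1–B2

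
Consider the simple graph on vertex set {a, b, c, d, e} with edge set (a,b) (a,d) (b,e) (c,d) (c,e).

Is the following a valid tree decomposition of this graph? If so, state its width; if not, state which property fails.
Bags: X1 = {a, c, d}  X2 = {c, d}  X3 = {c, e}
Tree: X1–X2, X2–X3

No — vertex b appears in no bag.

A tree decomposition must satisfy three properties: every vertex lies in some bag; for every edge, both endpoints lie together in some bag; and for every vertex, the bags containing it form a connected subtree. Here vertex b appears in no bag, so the decomposition is invalid.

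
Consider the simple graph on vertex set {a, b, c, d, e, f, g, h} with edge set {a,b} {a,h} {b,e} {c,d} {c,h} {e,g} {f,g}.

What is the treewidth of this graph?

A width-1 tree decomposition is:
Bags: B1 = {c, d}  B2 = {c, h}  B3 = {a, h}  B4 = {a, b}  B5 = {b, e}  B6 = {e, g}  B7 = {f, g}
Tree: B1–B2, B2–B3, B3–B4, B4–B5, B5–B6, B6–B7
Each bag holds 2 vertices, so the decomposition has width 1, which upper-bounds the treewidth. Any graph with an edge has treewidth ≥ 1, and G has the edge d–c. Hence tw(G) = 1 exactly.

1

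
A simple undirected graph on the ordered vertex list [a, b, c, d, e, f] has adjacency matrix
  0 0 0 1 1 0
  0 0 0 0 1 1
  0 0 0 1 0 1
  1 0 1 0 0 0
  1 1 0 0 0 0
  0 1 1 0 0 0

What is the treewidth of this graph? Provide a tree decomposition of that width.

Treewidth 2.
Bags: B1 = {a, b, e}  B2 = {a, b, f}  B3 = {a, c, f}  B4 = {a, c, d}
Tree: B1–B2, B2–B3, B3–B4

Each bag holds 3 vertices, so the decomposition has width 2, which upper-bounds the treewidth. Since a–e–b–f–c–d–a is a cycle in G, G is not acyclic. Forests are exactly the graphs of treewidth ≤ 1, so tw(G) ≥ 2. The upper and lower bounds meet at 2, so that is the treewidth.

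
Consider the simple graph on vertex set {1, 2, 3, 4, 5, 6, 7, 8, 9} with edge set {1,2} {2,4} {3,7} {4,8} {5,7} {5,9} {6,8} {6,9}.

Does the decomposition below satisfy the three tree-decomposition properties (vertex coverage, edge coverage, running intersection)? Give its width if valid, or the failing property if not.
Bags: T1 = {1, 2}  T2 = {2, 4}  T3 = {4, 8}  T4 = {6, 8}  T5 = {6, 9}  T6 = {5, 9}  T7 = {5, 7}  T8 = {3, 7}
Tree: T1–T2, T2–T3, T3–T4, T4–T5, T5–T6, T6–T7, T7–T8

Yes; width 1.

Checking the three conditions: (i) the bags cover all of {1, 2, 3, 4, 5, 6, 7, 8, 9}; (ii) for each edge, some bag contains both endpoints; (iii) the bags containing any fixed vertex form a subtree. All hold, so the decomposition is valid with width 2 − 1 = 1.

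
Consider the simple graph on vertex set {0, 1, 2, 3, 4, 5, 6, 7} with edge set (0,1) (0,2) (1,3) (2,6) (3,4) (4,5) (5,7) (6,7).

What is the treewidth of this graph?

A width-2 tree decomposition is:
Bags: B1 = {5, 6, 7}  B2 = {2, 5, 6}  B3 = {0, 2, 5}  B4 = {0, 1, 5}  B5 = {1, 3, 5}  B6 = {3, 4, 5}
Tree: B1–B2, B2–B3, B3–B4, B4–B5, B5–B6
Each bag holds 3 vertices, so the decomposition has width 2, which upper-bounds the treewidth. Since 5–7–6–2–0–1–3–4–5 is a cycle in G, G is not acyclic. Forests are exactly the graphs of treewidth ≤ 1, so tw(G) ≥ 2. Therefore the treewidth is 2.

2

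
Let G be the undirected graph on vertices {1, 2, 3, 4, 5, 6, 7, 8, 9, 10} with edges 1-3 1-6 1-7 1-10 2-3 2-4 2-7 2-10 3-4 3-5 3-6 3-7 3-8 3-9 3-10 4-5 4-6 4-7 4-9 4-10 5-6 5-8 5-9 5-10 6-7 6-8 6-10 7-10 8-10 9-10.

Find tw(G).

4

A width-4 tree decomposition is:
Bags: B1 = {3, 4, 6, 7, 10}  B2 = {3, 4, 5, 6, 10}  B3 = {3, 5, 6, 8, 10}  B4 = {3, 4, 5, 9, 10}  B5 = {2, 3, 4, 7, 10}  B6 = {1, 3, 6, 7, 10}
Tree: B1–B2, B2–B3, B2–B4, B1–B5, B1–B6
Every bag has size at most 5, so the width is 5 − 1 = 4 and tw(G) ≤ 4. Conversely, {3, 5, 6, 8, 10} is a clique of size 5, and the vertices of any clique must share a bag in every tree decomposition; so some bag has ≥ 5 vertices and tw(G) ≥ 4. Combining the bounds, tw(G) = 4.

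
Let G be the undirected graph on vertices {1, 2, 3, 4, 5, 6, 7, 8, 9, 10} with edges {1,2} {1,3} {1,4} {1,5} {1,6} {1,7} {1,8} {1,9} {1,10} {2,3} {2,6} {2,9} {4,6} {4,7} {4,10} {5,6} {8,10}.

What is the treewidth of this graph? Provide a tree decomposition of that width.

Each bag holds 3 vertices, so the decomposition has width 2, which upper-bounds the treewidth. For the lower bound, the 3 vertices {1, 2, 9} are pairwise adjacent, and any tree decomposition puts a clique entirely inside one bag — forcing width ≥ 2. The upper and lower bounds meet at 2, so that is the treewidth.

Treewidth 2.
One optimal decomposition is:
Bags: B1 = {1, 4, 6}  B2 = {1, 2, 6}  B3 = {1, 4, 10}  B4 = {1, 4, 7}  B5 = {1, 2, 9}  B6 = {1, 5, 6}  B7 = {1, 8, 10}  B8 = {1, 2, 3}
Tree: B1–B2, B1–B3, B1–B4, B2–B5, B1–B6, B3–B7, B5–B8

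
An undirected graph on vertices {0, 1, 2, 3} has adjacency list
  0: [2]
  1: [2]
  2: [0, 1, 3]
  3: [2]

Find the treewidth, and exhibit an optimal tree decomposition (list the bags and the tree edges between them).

Every bag has size at most 2, so the width is 2 − 1 = 1 and tw(G) ≤ 1. Since G has at least one edge (e.g. 0–2), it is not an edgeless graph, so tw(G) ≥ 1. Combining the bounds, tw(G) = 1.

Treewidth 1.
One such decomposition:
Bags: B1 = {0, 2}  B2 = {2, 3}  B3 = {1, 2}
Tree: B1–B2, B1–B3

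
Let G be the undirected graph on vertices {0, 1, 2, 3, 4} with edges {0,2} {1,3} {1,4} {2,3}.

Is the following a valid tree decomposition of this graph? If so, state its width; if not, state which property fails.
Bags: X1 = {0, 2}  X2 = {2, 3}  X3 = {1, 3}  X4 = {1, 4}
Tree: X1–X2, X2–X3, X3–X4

Vertex coverage: the bags together contain {0, 1, 2, 3, 4}, the full vertex set. Edge coverage: each edge of G has both endpoints in at least one bag. Running intersection: for every vertex, the bags containing it form a connected subtree. All three properties hold, so this is a valid tree decomposition of width max|bag| − 1 = 1, and hence tw(G) ≤ 1.

Yes; width 1.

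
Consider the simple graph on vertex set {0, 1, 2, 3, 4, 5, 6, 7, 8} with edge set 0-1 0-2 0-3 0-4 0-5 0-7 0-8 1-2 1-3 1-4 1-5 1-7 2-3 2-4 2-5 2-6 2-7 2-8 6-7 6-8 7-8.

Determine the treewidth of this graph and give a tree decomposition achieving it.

The largest bag has 4 vertices, giving width 3; this decomposition certifies tw(G) ≤ 3. For the lower bound, the 4 vertices {0, 2, 7, 8} are pairwise adjacent, and any tree decomposition puts a clique entirely inside one bag — forcing width ≥ 3. Therefore the treewidth is 3.

Treewidth 3.
One such decomposition:
Bags: B1 = {0, 1, 2, 7}  B2 = {0, 2, 7, 8}  B3 = {0, 1, 2, 5}  B4 = {2, 6, 7, 8}  B5 = {0, 1, 2, 3}  B6 = {0, 1, 2, 4}
Tree: B1–B2, B1–B3, B2–B4, B1–B5, B1–B6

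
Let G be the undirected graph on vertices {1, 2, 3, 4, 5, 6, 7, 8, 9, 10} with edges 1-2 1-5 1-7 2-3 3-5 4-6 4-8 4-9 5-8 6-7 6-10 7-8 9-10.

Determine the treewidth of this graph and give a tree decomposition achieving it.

The largest bag has 3 vertices, giving width 2; this decomposition certifies tw(G) ≤ 2. For the lower bound, G contains the cycle 2–3–5–1–2, so G is not a forest; only forests have treewidth ≤ 1, hence tw(G) ≥ 2. Hence tw(G) = 2 exactly.

Treewidth 2.
One such decomposition:
Bags: B1 = {1, 2, 3}  B2 = {1, 3, 5}  B3 = {1, 5, 7}  B4 = {5, 7, 8}  B5 = {6, 7, 8}  B6 = {4, 6, 8}  B7 = {4, 6, 10}  B8 = {4, 9, 10}
Tree: B1–B2, B2–B3, B3–B4, B4–B5, B5–B6, B6–B7, B7–B8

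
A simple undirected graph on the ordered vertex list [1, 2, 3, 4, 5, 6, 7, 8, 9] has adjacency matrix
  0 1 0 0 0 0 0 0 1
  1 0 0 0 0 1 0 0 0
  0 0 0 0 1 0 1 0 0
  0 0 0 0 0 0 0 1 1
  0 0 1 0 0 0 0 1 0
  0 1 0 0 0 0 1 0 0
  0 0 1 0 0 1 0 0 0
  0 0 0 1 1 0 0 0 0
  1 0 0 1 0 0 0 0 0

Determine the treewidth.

A width-2 tree decomposition is:
Bags: B1 = {2, 6, 7}  B2 = {2, 3, 7}  B3 = {2, 3, 5}  B4 = {2, 5, 8}  B5 = {2, 4, 8}  B6 = {2, 4, 9}  B7 = {1, 2, 9}
Tree: B1–B2, B2–B3, B3–B4, B4–B5, B5–B6, B6–B7
Every bag has size at most 3, so the width is 3 − 1 = 2 and tw(G) ≤ 2. Since 2–6–7–3–5–8–4–9–1–2 is a cycle in G, G is not acyclic. Forests are exactly the graphs of treewidth ≤ 1, so tw(G) ≥ 2. Hence tw(G) = 2 exactly.

2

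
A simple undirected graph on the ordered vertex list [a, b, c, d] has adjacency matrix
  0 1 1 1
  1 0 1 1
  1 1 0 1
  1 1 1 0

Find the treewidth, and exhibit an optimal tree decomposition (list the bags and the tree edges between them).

With just one bag of size 4, the width is 4 − 1 = 3, so tw(G) ≤ 3. For the lower bound, the 4 vertices {a, b, c, d} are pairwise adjacent, and any tree decomposition puts a clique entirely inside one bag — forcing width ≥ 3. Therefore the treewidth is 3.

Treewidth 3.
One such decomposition:
Bags: B1 = {a, b, c, d}
Tree: (single bag)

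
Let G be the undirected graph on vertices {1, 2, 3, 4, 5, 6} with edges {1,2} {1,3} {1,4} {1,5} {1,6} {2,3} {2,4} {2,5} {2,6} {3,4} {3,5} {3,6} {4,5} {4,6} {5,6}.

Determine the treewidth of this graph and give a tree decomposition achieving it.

A single bag containing all 6 vertices is trivially a valid decomposition of width 5. On the other hand G contains the 6-clique {1, 2, 3, 4, 5, 6}. A clique must lie in a single bag of any decomposition, so no decomposition can have width below 5. Hence tw(G) = 5 exactly.

Treewidth 5.
One optimal decomposition is:
Bags: B1 = {1, 2, 3, 4, 5, 6}
Tree: (single bag)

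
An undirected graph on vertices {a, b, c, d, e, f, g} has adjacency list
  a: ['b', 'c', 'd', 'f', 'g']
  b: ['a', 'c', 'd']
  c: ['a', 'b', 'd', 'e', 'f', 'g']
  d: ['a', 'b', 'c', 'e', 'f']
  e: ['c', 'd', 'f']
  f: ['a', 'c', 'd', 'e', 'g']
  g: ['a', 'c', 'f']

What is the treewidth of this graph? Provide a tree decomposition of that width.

Every bag has size at most 4, so the width is 4 − 1 = 3 and tw(G) ≤ 3. For the lower bound, the 4 vertices {c, d, e, f} are pairwise adjacent, and any tree decomposition puts a clique entirely inside one bag — forcing width ≥ 3. The upper and lower bounds meet at 3, so that is the treewidth.

Treewidth 3.
Bags: B1 = {a, c, d, f}  B2 = {c, d, e, f}  B3 = {a, b, c, d}  B4 = {a, c, f, g}
Tree: B1–B2, B1–B3, B1–B4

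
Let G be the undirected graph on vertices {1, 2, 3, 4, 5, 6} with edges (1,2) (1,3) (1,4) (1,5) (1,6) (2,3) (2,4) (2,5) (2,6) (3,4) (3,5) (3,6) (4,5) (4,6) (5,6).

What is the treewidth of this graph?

A width-5 tree decomposition is:
Bags: B1 = {1, 2, 3, 4, 5, 6}
Tree: (single bag)
A single bag containing all 6 vertices is trivially a valid decomposition of width 5. Conversely, {1, 2, 3, 4, 5, 6} is a clique of size 6, and the vertices of any clique must share a bag in every tree decomposition; so some bag has ≥ 6 vertices and tw(G) ≥ 5. Therefore the treewidth is 5.

5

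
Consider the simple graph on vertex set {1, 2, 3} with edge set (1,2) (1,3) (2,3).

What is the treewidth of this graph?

2

A width-2 tree decomposition is:
Bags: B1 = {1, 2, 3}
Tree: (single bag)
With just one bag of size 3, the width is 3 − 1 = 2, so tw(G) ≤ 2. For the lower bound, the 3 vertices {1, 2, 3} are pairwise adjacent, and any tree decomposition puts a clique entirely inside one bag — forcing width ≥ 2. Therefore the treewidth is 2.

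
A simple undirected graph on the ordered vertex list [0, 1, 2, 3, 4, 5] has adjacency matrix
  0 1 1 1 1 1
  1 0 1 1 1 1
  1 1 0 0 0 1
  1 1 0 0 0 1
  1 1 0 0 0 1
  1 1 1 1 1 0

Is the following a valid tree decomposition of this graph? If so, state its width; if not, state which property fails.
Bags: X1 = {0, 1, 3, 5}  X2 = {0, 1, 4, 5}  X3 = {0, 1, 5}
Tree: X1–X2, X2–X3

No — vertex 2 appears in no bag.

A tree decomposition must satisfy three properties: every vertex lies in some bag; for every edge, both endpoints lie together in some bag; and for every vertex, the bags containing it form a connected subtree. Here vertex 2 appears in no bag, so the decomposition is invalid.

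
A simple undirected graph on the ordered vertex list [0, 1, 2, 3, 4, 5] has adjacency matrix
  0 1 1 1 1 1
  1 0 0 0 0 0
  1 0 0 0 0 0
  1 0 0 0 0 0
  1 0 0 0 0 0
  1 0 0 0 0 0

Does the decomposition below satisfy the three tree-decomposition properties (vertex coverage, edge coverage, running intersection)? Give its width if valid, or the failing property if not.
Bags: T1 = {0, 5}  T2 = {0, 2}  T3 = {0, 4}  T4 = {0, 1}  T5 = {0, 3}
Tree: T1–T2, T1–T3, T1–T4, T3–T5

Yes; width 1.

Every vertex of G appears in some bag (union = {0, 1, 2, 3, 4, 5}); every edge is covered by a bag; and for each vertex v the set of bags containing v is connected in the bag tree. The decomposition is therefore valid. The largest bag has 2 vertices, so the width is 1.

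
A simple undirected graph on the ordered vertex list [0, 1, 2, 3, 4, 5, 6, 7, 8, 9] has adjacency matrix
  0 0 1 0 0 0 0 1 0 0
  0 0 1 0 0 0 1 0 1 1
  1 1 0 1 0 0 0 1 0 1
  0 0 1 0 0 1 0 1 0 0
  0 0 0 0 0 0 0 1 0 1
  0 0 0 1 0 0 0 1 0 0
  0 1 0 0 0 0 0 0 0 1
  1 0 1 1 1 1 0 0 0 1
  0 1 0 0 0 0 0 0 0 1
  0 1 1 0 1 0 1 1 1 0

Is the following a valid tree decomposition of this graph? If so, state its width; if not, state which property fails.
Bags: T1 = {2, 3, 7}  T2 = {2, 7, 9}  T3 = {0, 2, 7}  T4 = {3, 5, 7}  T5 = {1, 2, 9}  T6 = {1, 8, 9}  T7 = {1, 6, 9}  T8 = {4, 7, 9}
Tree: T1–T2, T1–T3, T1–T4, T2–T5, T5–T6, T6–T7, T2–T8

Yes; width 2.

Vertex coverage: the bags together contain {0, 1, 2, 3, 4, 5, 6, 7, 8, 9}, the full vertex set. Edge coverage: each edge of G has both endpoints in at least one bag. Running intersection: for every vertex, the bags containing it form a connected subtree. All three properties hold, so this is a valid tree decomposition of width max|bag| − 1 = 2, and hence tw(G) ≤ 2.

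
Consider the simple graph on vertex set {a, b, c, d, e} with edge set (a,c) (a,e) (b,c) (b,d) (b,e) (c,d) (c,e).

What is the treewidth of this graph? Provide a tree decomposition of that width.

Treewidth 2.
One optimal decomposition is:
Bags: B1 = {b, c, e}  B2 = {b, c, d}  B3 = {a, c, e}
Tree: B1–B2, B1–B3

The largest bag has 3 vertices, giving width 2; this decomposition certifies tw(G) ≤ 2. Conversely, {b, c, d} is a clique of size 3, and the vertices of any clique must share a bag in every tree decomposition; so some bag has ≥ 3 vertices and tw(G) ≥ 2. Hence tw(G) = 2 exactly.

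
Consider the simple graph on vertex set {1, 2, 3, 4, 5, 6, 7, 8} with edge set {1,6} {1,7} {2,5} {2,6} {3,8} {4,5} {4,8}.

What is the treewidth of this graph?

A width-1 tree decomposition is:
Bags: B1 = {3, 8}  B2 = {4, 8}  B3 = {4, 5}  B4 = {2, 5}  B5 = {2, 6}  B6 = {1, 6}  B7 = {1, 7}
Tree: B1–B2, B2–B3, B3–B4, B4–B5, B5–B6, B6–B7
Every bag has size at most 2, so the width is 2 − 1 = 1 and tw(G) ≤ 1. Since G has at least one edge (e.g. 3–8), it is not an edgeless graph, so tw(G) ≥ 1. The upper and lower bounds meet at 1, so that is the treewidth.

1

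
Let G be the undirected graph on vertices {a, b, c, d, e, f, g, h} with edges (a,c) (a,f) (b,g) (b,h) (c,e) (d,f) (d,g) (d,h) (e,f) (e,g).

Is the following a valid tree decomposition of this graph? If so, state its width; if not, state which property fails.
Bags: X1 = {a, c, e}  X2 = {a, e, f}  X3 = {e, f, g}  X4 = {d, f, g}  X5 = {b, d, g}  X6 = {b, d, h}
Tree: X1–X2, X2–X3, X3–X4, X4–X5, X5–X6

Yes; width 2.

Checking the three conditions: (i) the bags cover all of {a, b, c, d, e, f, g, h}; (ii) for each edge, some bag contains both endpoints; (iii) the bags containing any fixed vertex form a subtree. All hold, so the decomposition is valid with width 3 − 1 = 2.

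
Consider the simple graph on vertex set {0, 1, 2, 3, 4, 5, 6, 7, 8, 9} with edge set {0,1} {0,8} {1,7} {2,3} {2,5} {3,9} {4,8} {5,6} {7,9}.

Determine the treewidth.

1

A width-1 tree decomposition is:
Bags: B1 = {5, 6}  B2 = {2, 5}  B3 = {2, 3}  B4 = {3, 9}  B5 = {7, 9}  B6 = {1, 7}  B7 = {0, 1}  B8 = {0, 8}  B9 = {4, 8}
Tree: B1–B2, B2–B3, B3–B4, B4–B5, B5–B6, B6–B7, B7–B8, B8–B9
The largest bag has 2 vertices, giving width 1; this decomposition certifies tw(G) ≤ 1. Since G has at least one edge (e.g. 6–5), it is not an edgeless graph, so tw(G) ≥ 1. Therefore the treewidth is 1.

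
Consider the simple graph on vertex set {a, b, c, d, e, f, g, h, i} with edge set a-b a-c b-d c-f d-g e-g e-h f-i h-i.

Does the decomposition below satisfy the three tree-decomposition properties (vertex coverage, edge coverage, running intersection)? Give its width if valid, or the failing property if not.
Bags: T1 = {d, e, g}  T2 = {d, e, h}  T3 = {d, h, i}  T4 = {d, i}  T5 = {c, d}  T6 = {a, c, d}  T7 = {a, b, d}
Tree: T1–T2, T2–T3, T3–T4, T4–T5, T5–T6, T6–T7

No — vertex f appears in no bag.

A tree decomposition must satisfy three properties: every vertex lies in some bag; for every edge, both endpoints lie together in some bag; and for every vertex, the bags containing it form a connected subtree. Here vertex f appears in no bag, so the decomposition is invalid.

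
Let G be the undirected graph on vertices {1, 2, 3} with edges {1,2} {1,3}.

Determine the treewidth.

1

A width-1 tree decomposition is:
Bags: B1 = {1, 3}  B2 = {1, 2}
Tree: B1–B2
Every bag has size at most 2, so the width is 2 − 1 = 1 and tw(G) ≤ 1. Any graph with an edge has treewidth ≥ 1, and G has the edge 1–3. Therefore the treewidth is 1.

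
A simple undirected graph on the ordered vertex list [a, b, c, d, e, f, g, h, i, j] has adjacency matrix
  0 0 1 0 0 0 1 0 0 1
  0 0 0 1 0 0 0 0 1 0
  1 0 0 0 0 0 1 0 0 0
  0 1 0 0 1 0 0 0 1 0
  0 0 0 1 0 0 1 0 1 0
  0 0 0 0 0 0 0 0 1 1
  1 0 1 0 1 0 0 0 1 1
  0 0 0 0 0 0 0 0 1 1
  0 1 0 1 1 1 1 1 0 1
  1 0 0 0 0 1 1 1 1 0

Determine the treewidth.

A width-2 tree decomposition is:
Bags: B1 = {e, g, i}  B2 = {g, i, j}  B3 = {d, e, i}  B4 = {f, i, j}  B5 = {a, g, j}  B6 = {h, i, j}  B7 = {b, d, i}  B8 = {a, c, g}
Tree: B1–B2, B1–B3, B2–B4, B2–B5, B4–B6, B3–B7, B5–B8
Each bag holds 3 vertices, so the decomposition has width 2, which upper-bounds the treewidth. For the lower bound, the 3 vertices {a, c, g} are pairwise adjacent, and any tree decomposition puts a clique entirely inside one bag — forcing width ≥ 2. Combining the bounds, tw(G) = 2.

2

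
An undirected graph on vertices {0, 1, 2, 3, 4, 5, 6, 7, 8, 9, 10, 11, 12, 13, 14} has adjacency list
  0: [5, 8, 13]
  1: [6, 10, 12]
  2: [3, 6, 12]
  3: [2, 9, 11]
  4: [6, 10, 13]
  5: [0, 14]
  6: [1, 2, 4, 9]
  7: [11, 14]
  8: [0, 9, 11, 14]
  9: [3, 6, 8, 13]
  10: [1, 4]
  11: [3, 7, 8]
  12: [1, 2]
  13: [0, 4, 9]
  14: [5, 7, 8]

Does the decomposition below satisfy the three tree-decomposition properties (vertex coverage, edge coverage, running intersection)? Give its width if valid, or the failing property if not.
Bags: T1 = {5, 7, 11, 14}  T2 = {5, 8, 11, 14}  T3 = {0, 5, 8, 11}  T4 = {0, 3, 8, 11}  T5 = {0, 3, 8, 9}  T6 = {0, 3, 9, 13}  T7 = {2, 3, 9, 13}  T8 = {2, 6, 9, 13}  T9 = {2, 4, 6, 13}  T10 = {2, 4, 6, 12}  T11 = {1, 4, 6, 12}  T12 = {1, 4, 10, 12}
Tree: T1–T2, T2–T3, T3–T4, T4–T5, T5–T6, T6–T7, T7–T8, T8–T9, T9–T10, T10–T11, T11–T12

Yes; width 3.

Vertex coverage: the bags together contain {0, 1, 2, 3, 4, 5, 6, 7, 8, 9, 10, 11, 12, 13, 14}, the full vertex set. Edge coverage: each edge of G has both endpoints in at least one bag. Running intersection: for every vertex, the bags containing it form a connected subtree. All three properties hold, so this is a valid tree decomposition of width max|bag| − 1 = 3, and hence tw(G) ≤ 3.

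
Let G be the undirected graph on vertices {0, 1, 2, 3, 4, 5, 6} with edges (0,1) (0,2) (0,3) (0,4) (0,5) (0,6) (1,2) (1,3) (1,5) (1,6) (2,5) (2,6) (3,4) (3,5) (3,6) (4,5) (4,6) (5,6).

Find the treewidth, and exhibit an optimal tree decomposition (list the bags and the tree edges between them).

The largest bag has 5 vertices, giving width 4; this decomposition certifies tw(G) ≤ 4. For the lower bound, the 5 vertices {0, 1, 2, 5, 6} are pairwise adjacent, and any tree decomposition puts a clique entirely inside one bag — forcing width ≥ 4. Hence tw(G) = 4 exactly.

Treewidth 4.
One optimal decomposition is:
Bags: B1 = {0, 1, 2, 5, 6}  B2 = {0, 1, 3, 5, 6}  B3 = {0, 3, 4, 5, 6}
Tree: B1–B2, B2–B3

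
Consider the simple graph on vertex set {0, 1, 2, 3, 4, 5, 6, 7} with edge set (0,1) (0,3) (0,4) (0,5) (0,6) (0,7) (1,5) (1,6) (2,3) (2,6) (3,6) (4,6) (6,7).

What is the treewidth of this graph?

A width-2 tree decomposition is:
Bags: B1 = {0, 1, 6}  B2 = {0, 3, 6}  B3 = {0, 4, 6}  B4 = {0, 1, 5}  B5 = {2, 3, 6}  B6 = {0, 6, 7}
Tree: B1–B2, B1–B3, B1–B4, B2–B5, B1–B6
Each bag holds 3 vertices, so the decomposition has width 2, which upper-bounds the treewidth. On the other hand G contains the 3-clique {0, 1, 5}. A clique must lie in a single bag of any decomposition, so no decomposition can have width below 2. The upper and lower bounds meet at 2, so that is the treewidth.

2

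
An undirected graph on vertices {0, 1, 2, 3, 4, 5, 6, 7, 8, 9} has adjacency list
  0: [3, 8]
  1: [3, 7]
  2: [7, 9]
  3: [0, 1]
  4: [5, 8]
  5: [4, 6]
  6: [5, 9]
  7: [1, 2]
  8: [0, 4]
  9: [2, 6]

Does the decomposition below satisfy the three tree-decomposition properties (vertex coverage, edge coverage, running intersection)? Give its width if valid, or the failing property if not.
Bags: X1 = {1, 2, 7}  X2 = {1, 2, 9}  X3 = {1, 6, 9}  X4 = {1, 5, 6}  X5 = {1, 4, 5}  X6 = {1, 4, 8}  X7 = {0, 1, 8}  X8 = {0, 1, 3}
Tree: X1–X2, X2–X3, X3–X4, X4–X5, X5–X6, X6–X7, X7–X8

Checking the three conditions: (i) the bags cover all of {0, 1, 2, 3, 4, 5, 6, 7, 8, 9}; (ii) for each edge, some bag contains both endpoints; (iii) the bags containing any fixed vertex form a subtree. All hold, so the decomposition is valid with width 3 − 1 = 2.

Yes; width 2.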